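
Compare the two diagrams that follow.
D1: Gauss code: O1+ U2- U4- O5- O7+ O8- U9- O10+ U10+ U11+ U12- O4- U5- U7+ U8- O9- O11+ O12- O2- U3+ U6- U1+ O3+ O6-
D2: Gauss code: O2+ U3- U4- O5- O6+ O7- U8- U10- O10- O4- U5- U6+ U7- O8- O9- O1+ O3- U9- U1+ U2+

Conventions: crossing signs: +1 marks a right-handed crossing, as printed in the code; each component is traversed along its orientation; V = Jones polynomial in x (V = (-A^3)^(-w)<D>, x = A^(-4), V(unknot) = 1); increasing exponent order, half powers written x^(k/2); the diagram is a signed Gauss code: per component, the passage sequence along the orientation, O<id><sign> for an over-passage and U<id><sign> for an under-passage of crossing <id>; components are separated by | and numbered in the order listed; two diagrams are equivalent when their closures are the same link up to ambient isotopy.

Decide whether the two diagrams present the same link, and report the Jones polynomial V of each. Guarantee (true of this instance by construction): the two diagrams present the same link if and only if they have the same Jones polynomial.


equivalent: yes
D1 (bracket A^-2 + A^6 - A^10; 12 crossings at w = -2): V = -x^-4 + x^-3 + x^-1
D2 (bracket A^-8 + 1 - A^4; 10 crossings at w = -4): V = -x^-4 + x^-3 + x^-1
key observation: Reidemeister moves carry D1 (12 crossings) to D2 (10)


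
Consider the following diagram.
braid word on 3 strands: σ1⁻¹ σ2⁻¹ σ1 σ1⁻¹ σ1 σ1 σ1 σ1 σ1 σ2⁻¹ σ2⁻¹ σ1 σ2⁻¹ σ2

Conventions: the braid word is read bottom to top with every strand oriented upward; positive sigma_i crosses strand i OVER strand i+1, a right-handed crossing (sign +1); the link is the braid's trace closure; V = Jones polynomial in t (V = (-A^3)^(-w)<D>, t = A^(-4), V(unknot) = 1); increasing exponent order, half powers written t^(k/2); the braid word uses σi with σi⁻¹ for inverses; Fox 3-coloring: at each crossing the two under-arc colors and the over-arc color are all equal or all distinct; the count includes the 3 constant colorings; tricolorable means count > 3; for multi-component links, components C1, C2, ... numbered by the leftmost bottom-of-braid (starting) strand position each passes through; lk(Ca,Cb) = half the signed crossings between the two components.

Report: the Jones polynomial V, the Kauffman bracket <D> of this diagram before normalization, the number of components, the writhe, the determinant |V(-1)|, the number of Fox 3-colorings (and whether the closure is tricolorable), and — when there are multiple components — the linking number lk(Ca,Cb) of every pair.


V = -t^-2 + t^-1 - 1 + 3t - 2t^2 + 3t^3 - 2t^4 + t^5 - t^6
<D> = -A^-18 + A^-14 - 2A^-10 + 3A^-6 - 2A^-2 + 3A^2 - A^6 + A^10 - A^14 (w = +2)
1 component over 14 crossings, w = +2
9 Fox colorings among 3^14, |V(-1)| = 15: tricolorable
why: det 15 = |V(-1)|; divisible by 3, so tricolorable


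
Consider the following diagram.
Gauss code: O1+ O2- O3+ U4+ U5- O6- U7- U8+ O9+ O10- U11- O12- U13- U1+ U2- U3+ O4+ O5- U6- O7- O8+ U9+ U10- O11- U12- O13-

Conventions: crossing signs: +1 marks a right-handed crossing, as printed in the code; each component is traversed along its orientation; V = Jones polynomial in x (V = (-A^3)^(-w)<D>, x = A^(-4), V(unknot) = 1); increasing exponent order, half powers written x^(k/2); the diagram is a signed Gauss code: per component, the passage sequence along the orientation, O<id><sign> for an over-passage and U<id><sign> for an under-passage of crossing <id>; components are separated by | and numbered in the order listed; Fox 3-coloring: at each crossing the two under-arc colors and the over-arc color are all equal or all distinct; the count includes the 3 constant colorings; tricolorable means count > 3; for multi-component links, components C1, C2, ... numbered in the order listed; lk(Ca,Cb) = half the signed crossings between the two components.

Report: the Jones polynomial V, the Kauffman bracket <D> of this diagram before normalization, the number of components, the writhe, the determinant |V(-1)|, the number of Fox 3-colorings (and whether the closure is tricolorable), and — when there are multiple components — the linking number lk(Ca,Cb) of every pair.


V = -x^-4 + x^-3 + x^-1
<D> = -A^-5 - A^3 + A^7 (w = -3)
1 component over 13 crossings, w = -3
9 Fox colorings among 3^13, |V(-1)| = 3: tricolorable
why: V spans 3 powers of x: at least 3 crossings in any diagram


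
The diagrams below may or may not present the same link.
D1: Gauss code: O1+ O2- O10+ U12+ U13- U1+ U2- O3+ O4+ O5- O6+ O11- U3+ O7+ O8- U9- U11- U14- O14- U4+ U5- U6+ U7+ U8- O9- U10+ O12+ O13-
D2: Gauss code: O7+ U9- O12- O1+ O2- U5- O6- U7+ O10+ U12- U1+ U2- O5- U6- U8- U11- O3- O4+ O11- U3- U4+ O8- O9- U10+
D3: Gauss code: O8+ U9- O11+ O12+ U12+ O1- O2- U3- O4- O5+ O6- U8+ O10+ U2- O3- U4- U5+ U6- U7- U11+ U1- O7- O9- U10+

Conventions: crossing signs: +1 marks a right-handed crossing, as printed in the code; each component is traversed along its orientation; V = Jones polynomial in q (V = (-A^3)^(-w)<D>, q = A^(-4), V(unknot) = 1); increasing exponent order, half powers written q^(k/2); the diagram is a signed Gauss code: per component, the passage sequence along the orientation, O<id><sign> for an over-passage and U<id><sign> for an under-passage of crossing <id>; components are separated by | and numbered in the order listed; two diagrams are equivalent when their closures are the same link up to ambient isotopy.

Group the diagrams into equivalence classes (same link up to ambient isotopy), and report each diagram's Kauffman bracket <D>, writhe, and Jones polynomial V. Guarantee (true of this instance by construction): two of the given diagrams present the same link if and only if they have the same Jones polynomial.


classes: {D1} | {D2, D3}
V(D1) = 1  [14 crossings, <D> = 1, w = 0]
D2 (bracket A^-16 - A^-12 + 2A^-8 - 2A^-4 + 2 - 2A^4 + A^8; 12 crossings at w = -4): V = q^-5 - 2q^-4 + 2q^-3 - 2q^-2 + 2q^-1 - 1 + q
V(D3) = q^-5 - 2q^-4 + 2q^-3 - 2q^-2 + 2q^-1 - 1 + q  [12 crossings, <D> = A^-10 - A^-6 + 2A^-2 - 2A^2 + 2A^6 - 2A^10 + A^14, w = -2]
note: 2 values of V(q) split the 3 diagrams


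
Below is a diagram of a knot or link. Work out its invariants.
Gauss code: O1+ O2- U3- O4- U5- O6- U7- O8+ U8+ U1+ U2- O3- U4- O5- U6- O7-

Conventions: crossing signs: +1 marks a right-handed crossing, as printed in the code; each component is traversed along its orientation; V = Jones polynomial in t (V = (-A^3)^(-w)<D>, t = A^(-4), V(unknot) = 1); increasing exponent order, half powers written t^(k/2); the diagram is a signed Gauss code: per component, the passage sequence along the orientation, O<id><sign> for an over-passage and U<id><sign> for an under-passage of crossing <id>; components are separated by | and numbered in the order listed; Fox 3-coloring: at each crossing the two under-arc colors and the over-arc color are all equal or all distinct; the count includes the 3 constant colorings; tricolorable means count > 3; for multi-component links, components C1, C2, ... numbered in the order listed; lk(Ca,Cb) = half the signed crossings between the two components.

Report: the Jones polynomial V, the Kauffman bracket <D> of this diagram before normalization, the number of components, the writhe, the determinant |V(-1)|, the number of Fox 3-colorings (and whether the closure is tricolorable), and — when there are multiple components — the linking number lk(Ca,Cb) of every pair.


V = -t^-7 + t^-6 - t^-5 + t^-4 + t^-2
<D> = A^-4 + A^4 - A^8 + A^12 - A^16 (w = -4)
1 component over 8 crossings, w = -4
3 Fox colorings among 3^8, |V(-1)| = 5: not tricolorable
why: V spans 5 powers of t: at least 5 crossings in any diagram


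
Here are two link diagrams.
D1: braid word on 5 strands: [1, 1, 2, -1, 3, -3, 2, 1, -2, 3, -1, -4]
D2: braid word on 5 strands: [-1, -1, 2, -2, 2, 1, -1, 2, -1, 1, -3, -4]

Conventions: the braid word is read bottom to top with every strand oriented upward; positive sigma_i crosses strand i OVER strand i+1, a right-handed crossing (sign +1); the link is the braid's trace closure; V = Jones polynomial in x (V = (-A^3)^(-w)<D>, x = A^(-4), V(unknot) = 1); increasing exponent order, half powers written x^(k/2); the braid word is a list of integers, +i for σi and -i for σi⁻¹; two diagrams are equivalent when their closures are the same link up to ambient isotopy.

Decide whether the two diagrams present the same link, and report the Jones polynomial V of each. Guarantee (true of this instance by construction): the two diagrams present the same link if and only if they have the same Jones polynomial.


equivalent: no
V(D1) = 2 + x^2 + x^4  (w +2, c 12, <D> = A^-10 + A^-2 + 2A^6)
V(D2) = x^-2 + 2 + x^2  [12 crossings, <D> = A^-14 + 2A^-6 + A^2, w = -2]
key observation: 2 values of V(x) split the 2 diagrams


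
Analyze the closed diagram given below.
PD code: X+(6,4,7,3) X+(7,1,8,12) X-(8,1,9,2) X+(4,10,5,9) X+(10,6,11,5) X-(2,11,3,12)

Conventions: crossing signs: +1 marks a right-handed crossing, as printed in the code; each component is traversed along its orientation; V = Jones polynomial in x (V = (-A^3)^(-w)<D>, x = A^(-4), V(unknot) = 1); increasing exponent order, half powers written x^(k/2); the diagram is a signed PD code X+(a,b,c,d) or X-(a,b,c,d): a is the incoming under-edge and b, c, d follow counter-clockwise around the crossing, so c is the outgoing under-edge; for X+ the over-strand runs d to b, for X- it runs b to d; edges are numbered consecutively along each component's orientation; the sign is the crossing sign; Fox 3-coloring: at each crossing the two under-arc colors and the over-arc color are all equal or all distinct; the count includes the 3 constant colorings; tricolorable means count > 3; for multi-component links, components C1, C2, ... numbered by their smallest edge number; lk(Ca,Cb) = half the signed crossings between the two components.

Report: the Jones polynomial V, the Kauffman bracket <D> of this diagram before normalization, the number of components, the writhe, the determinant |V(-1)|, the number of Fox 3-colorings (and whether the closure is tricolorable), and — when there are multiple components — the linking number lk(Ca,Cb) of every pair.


Jones polynomial: V(x) = x + x^3 - x^4
<D> = -A^-10 + A^-6 + A^2; writhe +2
components 1, writhe +2 (6 crossings)
3-colorings: 9 of 3^6, det 3 — tricolorable
note: det 3 = |V(-1)|; divisible by 3, so tricolorable


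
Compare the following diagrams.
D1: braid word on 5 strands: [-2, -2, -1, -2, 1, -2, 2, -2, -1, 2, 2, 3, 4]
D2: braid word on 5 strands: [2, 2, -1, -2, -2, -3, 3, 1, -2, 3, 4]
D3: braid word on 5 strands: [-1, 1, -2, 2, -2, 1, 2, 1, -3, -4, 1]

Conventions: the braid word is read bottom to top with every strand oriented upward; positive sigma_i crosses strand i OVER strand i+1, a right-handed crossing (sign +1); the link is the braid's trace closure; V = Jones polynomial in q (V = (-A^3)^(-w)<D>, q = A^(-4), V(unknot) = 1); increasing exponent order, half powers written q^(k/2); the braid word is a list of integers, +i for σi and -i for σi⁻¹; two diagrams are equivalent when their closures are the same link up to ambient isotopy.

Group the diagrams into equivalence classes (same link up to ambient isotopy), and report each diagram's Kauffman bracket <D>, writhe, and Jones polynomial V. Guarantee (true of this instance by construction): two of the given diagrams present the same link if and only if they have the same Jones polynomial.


grouping into links: {D1} | {D2} | {D3}
V(D1) = -q^(-9/2) - q^(-5/2) + q^(-3/2) - q^(-1/2)  (w -1, c 13, <D> = A^-1 - A^3 + A^7 + A^15)
V(D2) = -q^(-5/2) - q^(-1/2)  [11 crossings, <D> = A^5 + A^13, w = +1]
D3 (bracket A^-7 + A; 11 crossings at w = +1): V = -q^(1/2) - q^(5/2)
why: comparing 3 Jones polynomials yields 3 groups


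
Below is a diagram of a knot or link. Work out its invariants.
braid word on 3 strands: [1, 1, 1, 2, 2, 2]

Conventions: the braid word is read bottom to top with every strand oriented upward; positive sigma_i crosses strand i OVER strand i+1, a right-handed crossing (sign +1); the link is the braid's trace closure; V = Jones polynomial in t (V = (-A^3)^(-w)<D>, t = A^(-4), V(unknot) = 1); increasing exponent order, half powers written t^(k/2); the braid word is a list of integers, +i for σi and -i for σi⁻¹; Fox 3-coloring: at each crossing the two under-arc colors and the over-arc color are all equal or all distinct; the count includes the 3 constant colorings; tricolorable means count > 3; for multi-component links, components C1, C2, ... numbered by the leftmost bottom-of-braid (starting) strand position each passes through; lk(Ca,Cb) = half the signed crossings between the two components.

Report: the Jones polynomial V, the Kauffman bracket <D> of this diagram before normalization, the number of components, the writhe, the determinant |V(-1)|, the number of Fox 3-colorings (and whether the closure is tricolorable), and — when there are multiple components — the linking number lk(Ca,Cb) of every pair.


Jones polynomial: V(t) = t^2 + 2t^4 - 2t^5 + t^6 - 2t^7 + t^8
<D> = A^-14 - 2A^-10 + A^-6 - 2A^-2 + 2A^2 + A^10; writhe +6
components 1, writhe +6 (6 crossings)
3-colorings: 27 of 3^6, det 9 — tricolorable
note: w = +6 shifts under R1 moves; the (-A^3)^(-6) factor cancels that in V


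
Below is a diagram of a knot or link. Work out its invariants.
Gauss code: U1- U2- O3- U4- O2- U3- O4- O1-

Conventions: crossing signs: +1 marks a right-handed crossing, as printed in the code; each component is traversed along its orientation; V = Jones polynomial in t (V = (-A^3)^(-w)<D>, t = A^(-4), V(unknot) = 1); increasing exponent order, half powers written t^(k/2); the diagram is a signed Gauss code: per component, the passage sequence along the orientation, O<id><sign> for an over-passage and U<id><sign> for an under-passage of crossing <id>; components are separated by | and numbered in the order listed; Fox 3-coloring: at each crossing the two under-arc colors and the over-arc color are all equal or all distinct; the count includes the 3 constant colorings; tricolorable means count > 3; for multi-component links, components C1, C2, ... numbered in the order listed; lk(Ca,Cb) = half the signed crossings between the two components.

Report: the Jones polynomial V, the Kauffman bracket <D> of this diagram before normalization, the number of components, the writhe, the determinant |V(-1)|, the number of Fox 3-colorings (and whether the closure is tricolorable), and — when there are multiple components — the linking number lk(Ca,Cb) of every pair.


Jones polynomial: V(t) = -t^-4 + t^-3 + t^-1
<D> = A^-8 + 1 - A^4; writhe -4
components 1, writhe -4 (4 crossings)
3-colorings: 9 of 3^4, det 3 — tricolorable
note: det 3 = |V(-1)|; divisible by 3, so tricolorable


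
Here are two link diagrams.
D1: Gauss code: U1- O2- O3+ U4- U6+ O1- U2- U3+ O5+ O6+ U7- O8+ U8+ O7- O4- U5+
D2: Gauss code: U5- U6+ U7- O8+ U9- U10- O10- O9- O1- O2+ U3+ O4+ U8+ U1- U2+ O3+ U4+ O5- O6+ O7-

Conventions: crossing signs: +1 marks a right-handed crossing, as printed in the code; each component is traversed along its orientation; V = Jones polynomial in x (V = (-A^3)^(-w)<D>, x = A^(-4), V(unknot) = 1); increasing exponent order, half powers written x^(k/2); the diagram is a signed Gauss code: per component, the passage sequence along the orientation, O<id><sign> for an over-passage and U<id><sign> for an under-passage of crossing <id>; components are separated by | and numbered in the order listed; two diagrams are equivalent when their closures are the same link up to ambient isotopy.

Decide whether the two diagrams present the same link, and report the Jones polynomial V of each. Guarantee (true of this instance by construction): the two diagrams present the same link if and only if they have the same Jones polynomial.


equivalent: no
V(D1) = 1  (w 0, c 8, <D> = 1)
D2 (bracket -A^-16 + A^-12 + A^-4; 10 crossings at w = 0): V = x + x^3 - x^4
why: V(x) takes 2 values over 2 diagrams, fixing the grouping


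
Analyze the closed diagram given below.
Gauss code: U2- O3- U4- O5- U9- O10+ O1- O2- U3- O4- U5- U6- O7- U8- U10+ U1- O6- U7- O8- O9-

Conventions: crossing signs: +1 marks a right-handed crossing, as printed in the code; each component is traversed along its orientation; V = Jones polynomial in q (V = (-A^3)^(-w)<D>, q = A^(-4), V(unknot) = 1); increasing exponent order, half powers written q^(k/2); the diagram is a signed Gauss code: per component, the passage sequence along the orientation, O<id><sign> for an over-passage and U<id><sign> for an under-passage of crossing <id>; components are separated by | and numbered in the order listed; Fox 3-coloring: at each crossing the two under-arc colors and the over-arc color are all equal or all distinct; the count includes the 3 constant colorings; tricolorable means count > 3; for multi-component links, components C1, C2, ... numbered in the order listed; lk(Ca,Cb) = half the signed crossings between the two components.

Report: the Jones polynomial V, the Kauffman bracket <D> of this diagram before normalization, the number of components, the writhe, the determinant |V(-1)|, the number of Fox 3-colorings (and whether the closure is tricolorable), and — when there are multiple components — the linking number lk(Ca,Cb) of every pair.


Jones polynomial: V(q) = q^-11 - 2q^-10 + 2q^-9 - 3q^-8 + 2q^-7 - 2q^-6 + 2q^-5 + q^-3
<D> = A^-12 + 2A^-4 - 2 + 2A^4 - 3A^8 + 2A^12 - 2A^16 + A^20; writhe -8
components 1, writhe -8 (10 crossings)
3-colorings: 9 of 3^10, det 15 — tricolorable
note: |V(-1)| = 15: so tricolorable, since 3 divides 15


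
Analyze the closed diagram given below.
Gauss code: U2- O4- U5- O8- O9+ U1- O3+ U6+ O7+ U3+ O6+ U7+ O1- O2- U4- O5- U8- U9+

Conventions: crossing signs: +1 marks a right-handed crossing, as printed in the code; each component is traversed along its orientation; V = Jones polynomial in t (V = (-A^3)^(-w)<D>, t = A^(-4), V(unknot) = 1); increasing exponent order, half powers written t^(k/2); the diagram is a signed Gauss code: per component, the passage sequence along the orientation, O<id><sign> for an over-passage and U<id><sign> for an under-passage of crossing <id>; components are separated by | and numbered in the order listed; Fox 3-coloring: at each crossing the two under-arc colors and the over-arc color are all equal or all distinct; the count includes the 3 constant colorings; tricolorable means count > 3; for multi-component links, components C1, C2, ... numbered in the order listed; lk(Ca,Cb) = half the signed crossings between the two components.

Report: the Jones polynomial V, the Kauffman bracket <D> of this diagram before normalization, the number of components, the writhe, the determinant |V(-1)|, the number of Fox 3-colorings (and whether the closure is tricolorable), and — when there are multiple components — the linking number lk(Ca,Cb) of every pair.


V(t) = -t^-3 + t^-2 - t^-1 + 3 - t + t^2 - t^3
bracket: A^-15 - A^-11 + A^-7 - 3A^-3 + A - A^5 + A^9, w = -1
1 component, writhe -1, over 9 crossings
det 9, colorings 27 of 3^9 — tricolorable
observation: w = -1 (over 9 crossings) is diagram-only; (-A^3)^(1) removes it from V


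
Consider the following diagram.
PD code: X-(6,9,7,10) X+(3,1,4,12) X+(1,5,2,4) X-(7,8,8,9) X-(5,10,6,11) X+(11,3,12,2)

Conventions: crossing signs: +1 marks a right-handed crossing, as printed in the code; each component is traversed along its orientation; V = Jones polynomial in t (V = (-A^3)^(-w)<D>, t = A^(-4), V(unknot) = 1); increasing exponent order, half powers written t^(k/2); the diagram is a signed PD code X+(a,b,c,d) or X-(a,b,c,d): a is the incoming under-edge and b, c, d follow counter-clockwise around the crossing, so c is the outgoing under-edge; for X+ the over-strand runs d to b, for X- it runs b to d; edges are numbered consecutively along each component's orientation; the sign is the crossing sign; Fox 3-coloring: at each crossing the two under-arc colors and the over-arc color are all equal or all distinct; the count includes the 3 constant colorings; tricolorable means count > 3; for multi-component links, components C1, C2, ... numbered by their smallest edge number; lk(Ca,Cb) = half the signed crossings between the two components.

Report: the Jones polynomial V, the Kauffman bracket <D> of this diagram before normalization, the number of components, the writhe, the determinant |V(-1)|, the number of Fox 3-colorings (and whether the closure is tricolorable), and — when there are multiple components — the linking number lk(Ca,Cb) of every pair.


Jones polynomial: V(t) = t + t^3 - t^4
<D> = -A^-16 + A^-12 + A^-4; writhe 0
components 1, writhe 0 (6 crossings)
3-colorings: 9 of 3^6, det 3 — tricolorable
note: the span of V is 3, forcing >= 3 crossings in any diagram


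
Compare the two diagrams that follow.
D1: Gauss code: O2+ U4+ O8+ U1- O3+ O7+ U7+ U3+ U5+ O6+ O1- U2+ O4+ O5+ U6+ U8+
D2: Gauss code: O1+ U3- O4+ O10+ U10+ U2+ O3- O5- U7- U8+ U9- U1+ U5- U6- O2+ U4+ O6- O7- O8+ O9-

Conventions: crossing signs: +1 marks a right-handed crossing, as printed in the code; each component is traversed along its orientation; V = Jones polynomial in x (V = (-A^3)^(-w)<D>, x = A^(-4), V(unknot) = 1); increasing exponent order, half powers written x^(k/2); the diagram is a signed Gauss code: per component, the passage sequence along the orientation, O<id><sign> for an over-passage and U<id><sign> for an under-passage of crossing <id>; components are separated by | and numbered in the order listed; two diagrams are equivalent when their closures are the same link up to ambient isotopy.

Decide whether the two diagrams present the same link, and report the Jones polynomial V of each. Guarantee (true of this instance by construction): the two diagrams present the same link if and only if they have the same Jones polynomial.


same link: no
V(D1) = x - x^2 + 2x^3 - x^4 + x^5 - x^6  [8 crossings, <D> = -A^-6 + A^-2 - A^2 + 2A^6 - A^10 + A^14, w = +6]
V(D2) = x^-2 - x^-1 + 1 - x + x^2  [10 crossings, <D> = A^-8 - A^-4 + 1 - A^4 + A^8, w = 0]
insight: 2 values of V(x) split the 2 diagrams


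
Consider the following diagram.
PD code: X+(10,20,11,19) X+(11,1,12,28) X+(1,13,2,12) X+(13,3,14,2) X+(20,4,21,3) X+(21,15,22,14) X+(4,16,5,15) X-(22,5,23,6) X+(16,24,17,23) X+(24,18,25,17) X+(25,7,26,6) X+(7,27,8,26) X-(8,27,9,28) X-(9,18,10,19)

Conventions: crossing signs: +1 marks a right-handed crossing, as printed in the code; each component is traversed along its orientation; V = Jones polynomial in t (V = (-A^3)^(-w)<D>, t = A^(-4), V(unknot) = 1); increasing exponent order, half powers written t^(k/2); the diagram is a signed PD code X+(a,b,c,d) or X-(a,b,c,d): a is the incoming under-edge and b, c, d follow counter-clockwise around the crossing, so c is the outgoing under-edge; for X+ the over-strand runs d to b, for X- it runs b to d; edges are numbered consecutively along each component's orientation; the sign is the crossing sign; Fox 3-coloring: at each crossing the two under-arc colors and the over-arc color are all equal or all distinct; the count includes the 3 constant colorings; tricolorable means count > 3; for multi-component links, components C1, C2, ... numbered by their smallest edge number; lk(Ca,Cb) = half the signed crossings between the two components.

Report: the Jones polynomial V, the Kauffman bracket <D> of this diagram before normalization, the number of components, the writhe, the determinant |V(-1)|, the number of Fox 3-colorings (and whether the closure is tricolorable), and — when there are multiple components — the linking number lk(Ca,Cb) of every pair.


V = t^3 + 2t^5 - 2t^6 + 2t^7 - 3t^8 + 2t^9 - 2t^10 + t^11
<D> = A^-20 - 2A^-16 + 2A^-12 - 3A^-8 + 2A^-4 - 2 + 2A^4 + A^12 (w = +8)
1 component over 14 crossings, w = +8
9 Fox colorings among 3^14, |V(-1)| = 15: tricolorable
why: w = +8 (over 14 crossings) is diagram-only; (-A^3)^(-8) removes it from V


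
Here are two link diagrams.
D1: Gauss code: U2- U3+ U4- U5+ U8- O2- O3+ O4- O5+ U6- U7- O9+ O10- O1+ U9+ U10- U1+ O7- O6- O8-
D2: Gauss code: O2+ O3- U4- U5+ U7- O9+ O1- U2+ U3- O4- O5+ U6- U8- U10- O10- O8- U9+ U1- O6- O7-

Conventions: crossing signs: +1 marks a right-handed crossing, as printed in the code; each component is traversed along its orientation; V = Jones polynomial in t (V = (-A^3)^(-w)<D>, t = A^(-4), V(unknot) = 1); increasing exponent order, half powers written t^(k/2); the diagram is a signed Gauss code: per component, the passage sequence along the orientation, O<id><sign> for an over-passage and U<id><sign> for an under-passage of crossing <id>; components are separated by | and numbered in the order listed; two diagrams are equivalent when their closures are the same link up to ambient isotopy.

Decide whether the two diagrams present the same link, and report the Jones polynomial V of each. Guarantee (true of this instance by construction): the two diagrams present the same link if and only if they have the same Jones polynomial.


equivalent: yes
V(D1) = 1  (w -2, c 10, <D> = A^-6)
V(D2) = 1  [10 crossings, <D> = A^-12, w = -4]
key observation: one V(t) for all 2 diagrams — one class (guaranteed)


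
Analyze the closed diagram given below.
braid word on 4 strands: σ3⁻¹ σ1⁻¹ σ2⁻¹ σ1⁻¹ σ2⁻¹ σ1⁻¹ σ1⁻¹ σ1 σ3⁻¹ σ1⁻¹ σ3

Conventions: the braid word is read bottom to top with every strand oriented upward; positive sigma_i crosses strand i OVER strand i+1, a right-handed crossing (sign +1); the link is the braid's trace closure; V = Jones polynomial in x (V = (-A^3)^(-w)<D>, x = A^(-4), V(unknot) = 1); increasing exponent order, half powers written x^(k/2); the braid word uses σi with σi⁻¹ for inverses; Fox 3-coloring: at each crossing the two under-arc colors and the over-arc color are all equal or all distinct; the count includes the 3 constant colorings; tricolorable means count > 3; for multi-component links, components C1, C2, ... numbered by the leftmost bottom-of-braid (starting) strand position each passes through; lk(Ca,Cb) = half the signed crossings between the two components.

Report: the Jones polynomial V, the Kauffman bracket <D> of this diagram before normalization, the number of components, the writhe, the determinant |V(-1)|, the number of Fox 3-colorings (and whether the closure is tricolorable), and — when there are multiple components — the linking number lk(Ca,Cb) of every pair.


V = -x^-7 + x^-6 - x^-5 + x^-4 + x^-2
<D> = -A^-13 - A^-5 + A^-1 - A^3 + A^7 (w = -7)
1 component over 11 crossings, w = -7
3 Fox colorings among 3^11, |V(-1)| = 5: not tricolorable
why: det 5 = |V(-1)|; not divisible by 3, so not tricolorable


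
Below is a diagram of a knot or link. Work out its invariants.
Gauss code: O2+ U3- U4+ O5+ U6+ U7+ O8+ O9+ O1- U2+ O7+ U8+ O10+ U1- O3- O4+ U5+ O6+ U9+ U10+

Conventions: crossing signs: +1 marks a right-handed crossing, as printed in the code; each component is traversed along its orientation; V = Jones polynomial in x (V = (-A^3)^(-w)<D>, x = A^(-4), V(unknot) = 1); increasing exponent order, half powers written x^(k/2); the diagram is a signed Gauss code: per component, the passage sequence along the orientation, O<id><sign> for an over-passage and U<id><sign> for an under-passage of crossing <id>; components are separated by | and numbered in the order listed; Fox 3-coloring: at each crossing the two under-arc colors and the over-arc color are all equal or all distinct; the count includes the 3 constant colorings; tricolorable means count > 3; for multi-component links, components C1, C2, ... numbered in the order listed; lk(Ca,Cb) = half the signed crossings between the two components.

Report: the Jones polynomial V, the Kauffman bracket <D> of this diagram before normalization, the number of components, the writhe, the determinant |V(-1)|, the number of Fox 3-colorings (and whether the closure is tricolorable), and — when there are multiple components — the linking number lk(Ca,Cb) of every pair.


Jones polynomial: V(x) = x^2 + x^4 - x^5 + x^6 - x^7
<D> = -A^-10 + A^-6 - A^-2 + A^2 + A^10; writhe +6
components 1, writhe +6 (10 crossings)
3-colorings: 3 of 3^10, det 5 — not tricolorable
note: |V(-1)| = 5: so not tricolorable, since 3 does not divide 5


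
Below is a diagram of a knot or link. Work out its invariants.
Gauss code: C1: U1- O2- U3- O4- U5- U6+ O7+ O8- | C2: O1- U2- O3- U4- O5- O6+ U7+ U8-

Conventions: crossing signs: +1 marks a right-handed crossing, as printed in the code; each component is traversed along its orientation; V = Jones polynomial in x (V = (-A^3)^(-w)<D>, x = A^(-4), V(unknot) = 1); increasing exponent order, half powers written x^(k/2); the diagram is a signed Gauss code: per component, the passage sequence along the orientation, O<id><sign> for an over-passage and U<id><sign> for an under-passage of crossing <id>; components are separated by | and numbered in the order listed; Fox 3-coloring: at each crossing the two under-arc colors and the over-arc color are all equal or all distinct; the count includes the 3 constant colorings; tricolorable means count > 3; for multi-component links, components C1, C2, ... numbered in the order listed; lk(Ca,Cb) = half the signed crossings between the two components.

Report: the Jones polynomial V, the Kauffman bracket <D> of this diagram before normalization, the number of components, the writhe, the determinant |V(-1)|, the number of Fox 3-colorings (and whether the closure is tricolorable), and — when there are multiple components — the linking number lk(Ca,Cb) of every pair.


V(x) = -x^(-11/2) + x^(-9/2) - x^(-7/2) - x^(-3/2)
bracket: -A^-6 - A^2 + A^6 - A^10, w = -4
2 components, writhe -4, over 8 crossings
lk(C1,C2) = -2
det 4, colorings 3 of 3^8 — not tricolorable
observation: the span of V is 4, within the link bound 8 + 2 - 1


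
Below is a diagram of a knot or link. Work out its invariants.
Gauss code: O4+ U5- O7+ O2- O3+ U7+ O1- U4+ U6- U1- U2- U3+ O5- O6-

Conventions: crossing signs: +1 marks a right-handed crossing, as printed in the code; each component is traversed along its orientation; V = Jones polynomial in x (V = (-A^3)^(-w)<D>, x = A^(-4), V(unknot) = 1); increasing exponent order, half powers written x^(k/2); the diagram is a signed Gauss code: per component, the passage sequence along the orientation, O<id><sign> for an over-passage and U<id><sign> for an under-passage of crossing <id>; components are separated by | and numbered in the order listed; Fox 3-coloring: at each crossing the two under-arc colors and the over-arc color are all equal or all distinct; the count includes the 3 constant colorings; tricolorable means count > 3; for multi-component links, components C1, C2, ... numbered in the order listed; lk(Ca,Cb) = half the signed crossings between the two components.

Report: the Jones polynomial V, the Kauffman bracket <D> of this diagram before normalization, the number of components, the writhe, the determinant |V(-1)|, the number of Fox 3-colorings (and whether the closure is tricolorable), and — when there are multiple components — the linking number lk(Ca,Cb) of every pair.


Jones polynomial: V(x) = 1
<D> = -A^-3; writhe -1
components 1, writhe -1 (7 crossings)
3-colorings: 3 of 3^7, det 1 — not tricolorable
note: |V(-1)| = 1: so not tricolorable, since 3 does not divide 1


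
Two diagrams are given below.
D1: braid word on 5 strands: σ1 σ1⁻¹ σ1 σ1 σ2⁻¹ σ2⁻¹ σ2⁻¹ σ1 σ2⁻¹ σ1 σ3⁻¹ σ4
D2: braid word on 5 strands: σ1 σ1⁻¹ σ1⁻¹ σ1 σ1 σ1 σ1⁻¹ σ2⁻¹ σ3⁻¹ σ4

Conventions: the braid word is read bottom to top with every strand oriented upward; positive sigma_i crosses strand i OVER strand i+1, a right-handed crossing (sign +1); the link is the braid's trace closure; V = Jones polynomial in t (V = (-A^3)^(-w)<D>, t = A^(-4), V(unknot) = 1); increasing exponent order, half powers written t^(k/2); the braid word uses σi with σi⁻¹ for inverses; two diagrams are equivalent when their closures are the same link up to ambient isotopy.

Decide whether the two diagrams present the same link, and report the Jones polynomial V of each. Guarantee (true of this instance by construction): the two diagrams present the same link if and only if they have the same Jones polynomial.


equivalent: no
D1 (bracket A^-16 - 2A^-12 + 3A^-8 - 4A^-4 + 5 - 4A^4 + 3A^8 - 2A^12 + A^16; 12 crossings at w = 0): V = t^-4 - 2t^-3 + 3t^-2 - 4t^-1 + 5 - 4t + 3t^2 - 2t^3 + t^4
V(D2) = 1  [10 crossings, <D> = 1, w = 0]
observation: 2 classes among 2 diagrams; unequal V(t) rules out equality


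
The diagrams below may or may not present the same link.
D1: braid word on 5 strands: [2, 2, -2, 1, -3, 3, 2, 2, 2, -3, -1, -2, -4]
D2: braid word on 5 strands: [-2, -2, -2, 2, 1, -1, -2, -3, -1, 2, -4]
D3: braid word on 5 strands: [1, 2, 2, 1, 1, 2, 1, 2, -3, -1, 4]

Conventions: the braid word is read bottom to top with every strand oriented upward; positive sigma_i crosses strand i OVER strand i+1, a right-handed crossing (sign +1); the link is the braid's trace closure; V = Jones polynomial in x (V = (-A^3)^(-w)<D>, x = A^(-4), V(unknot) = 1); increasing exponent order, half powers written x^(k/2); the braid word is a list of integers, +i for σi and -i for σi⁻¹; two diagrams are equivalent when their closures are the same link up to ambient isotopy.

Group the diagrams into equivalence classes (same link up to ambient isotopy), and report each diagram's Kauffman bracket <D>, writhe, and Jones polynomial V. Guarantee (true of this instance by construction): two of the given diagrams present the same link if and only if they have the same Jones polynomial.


equivalence classes: {D1} | {D2} | {D3}
D1 (bracket -A^-15 + A^-7 + A^-3 + A; 13 crossings at w = +1): V = -x^(1/2) - x^(3/2) - x^(5/2) + x^(9/2)
D2 (bracket A^-13 + A^-5; 11 crossings at w = -5): V = -x^(-5/2) - x^(-1/2)
D3 (bracket A^-13 - A^-9 + A^-5 - A^-1 + A^3 + A^11; 11 crossings at w = +7): V = -x^(5/2) - x^(9/2) + x^(11/2) - x^(13/2) + x^(15/2) - x^(17/2)
key observation: 3 values of V(x) split the 3 diagrams


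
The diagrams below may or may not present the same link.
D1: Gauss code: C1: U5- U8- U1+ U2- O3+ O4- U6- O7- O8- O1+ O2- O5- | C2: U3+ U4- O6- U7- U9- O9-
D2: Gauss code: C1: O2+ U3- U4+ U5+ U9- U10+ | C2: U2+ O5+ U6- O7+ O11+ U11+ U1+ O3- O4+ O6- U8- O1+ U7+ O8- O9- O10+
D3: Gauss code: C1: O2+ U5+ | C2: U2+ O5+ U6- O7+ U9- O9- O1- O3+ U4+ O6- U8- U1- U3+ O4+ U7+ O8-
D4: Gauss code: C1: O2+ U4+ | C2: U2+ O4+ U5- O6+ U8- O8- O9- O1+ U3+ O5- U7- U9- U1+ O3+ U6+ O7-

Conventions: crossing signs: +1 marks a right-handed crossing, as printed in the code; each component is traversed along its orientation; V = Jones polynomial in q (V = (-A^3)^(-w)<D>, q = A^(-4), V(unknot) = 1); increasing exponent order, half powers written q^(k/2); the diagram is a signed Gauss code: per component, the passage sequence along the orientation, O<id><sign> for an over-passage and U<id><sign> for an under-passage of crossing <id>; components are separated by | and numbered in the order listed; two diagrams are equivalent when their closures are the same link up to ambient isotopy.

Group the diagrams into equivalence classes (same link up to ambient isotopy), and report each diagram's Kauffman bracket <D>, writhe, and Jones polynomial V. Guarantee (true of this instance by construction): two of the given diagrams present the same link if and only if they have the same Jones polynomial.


classes: {D1} | {D2, D3, D4}
V(D1) = -q^(-5/2) - q^(-1/2)  [9 crossings, <D> = A^-13 + A^-5, w = -5]
V(D2) = -q^(-3/2) + q^(-1/2) - 2q^(1/2) + 2q^(3/2) - 2q^(5/2) + q^(7/2) - q^(9/2)  (w +3, c 11, <D> = A^-9 - A^-5 + 2A^-1 - 2A^3 + 2A^7 - A^11 + A^15)
V(D3) = -q^(-3/2) + q^(-1/2) - 2q^(1/2) + 2q^(3/2) - 2q^(5/2) + q^(7/2) - q^(9/2)  (w +1, c 9, <D> = A^-15 - A^-11 + 2A^-7 - 2A^-3 + 2A - A^5 + A^9)
V(D4) = -q^(-3/2) + q^(-1/2) - 2q^(1/2) + 2q^(3/2) - 2q^(5/2) + q^(7/2) - q^(9/2)  (w +1, c 9, <D> = A^-15 - A^-11 + 2A^-7 - 2A^-3 + 2A - A^5 + A^9)
note: 2 values of V(q) split the 4 diagrams


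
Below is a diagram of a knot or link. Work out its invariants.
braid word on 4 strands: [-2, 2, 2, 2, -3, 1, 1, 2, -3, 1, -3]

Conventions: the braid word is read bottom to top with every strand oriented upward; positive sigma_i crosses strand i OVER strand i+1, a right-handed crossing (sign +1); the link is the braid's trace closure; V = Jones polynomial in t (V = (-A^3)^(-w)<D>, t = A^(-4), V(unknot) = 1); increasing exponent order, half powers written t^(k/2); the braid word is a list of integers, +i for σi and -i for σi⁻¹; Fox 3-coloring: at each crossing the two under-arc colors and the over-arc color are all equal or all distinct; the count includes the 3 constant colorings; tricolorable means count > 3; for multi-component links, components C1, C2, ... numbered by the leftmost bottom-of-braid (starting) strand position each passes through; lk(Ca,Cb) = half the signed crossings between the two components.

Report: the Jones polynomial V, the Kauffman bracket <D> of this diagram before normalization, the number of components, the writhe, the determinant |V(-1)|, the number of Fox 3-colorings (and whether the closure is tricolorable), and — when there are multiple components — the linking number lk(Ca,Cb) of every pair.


V(t) = -t^-2 + 2t^-1 - 3 + 5t - 4t^2 + 5t^3 - 4t^4 + 2t^5 - t^6
bracket: A^-15 - 2A^-11 + 4A^-7 - 5A^-3 + 4A - 5A^5 + 3A^9 - 2A^13 + A^17, w = +3
1 component, writhe +3, over 11 crossings
det 27, colorings 9 of 3^11 — tricolorable
observation: the word shrinks to σ2 σ2 σ3⁻¹ σ1 σ1 σ2 σ3⁻¹ σ1 σ3⁻¹ after cancelling


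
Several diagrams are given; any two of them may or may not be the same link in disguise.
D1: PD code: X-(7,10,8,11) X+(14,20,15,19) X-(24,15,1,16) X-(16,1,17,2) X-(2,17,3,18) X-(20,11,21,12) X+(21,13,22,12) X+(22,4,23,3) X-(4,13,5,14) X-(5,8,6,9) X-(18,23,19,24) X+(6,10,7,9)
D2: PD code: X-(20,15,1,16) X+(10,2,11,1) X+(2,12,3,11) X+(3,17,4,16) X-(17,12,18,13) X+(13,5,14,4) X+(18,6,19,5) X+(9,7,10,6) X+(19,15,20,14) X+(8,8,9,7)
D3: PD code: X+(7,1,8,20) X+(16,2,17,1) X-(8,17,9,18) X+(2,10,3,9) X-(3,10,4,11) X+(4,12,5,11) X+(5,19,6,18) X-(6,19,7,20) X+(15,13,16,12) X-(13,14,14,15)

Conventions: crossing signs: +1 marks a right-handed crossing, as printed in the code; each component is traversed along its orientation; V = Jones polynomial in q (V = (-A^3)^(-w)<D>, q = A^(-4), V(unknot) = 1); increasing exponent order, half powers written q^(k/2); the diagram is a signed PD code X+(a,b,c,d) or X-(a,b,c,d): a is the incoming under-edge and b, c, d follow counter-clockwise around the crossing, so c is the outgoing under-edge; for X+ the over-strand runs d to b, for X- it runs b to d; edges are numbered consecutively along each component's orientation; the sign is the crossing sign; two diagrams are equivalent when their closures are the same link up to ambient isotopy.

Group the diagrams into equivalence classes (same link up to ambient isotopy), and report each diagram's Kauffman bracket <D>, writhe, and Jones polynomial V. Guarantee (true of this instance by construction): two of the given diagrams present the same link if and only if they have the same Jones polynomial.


grouping into links: {D1} | {D2} | {D3}
V(D1) = q^-5 - 2q^-4 + 2q^-3 - 2q^-2 + 2q^-1 - 1 + q  (w -4, c 12, <D> = A^-16 - A^-12 + 2A^-8 - 2A^-4 + 2 - 2A^4 + A^8)
D2 (bracket -A^-6 + A^-2 - A^2 + 2A^6 - A^10 + A^14; 10 crossings at w = +6): V = q - q^2 + 2q^3 - q^4 + q^5 - q^6
V(D3) = 1  [10 crossings, <D> = A^6, w = +2]
why: comparing 3 Jones polynomials yields 3 groups


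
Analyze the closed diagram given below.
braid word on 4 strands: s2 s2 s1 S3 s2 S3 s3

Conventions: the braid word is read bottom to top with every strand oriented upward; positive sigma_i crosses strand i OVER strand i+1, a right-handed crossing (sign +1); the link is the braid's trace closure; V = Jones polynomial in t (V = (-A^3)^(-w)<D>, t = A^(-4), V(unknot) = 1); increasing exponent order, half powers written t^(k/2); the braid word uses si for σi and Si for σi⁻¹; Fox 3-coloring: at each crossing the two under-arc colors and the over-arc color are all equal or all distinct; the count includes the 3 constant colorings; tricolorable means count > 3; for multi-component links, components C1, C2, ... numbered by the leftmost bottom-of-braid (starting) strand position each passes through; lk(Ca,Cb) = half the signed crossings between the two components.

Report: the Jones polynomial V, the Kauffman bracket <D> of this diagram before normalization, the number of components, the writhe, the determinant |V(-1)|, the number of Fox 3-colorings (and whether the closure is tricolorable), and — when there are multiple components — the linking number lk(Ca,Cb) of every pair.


Jones polynomial: V(t) = t + t^3 - t^4
<D> = A^-7 - A^-3 - A^5; writhe +3
components 1, writhe +3 (7 crossings)
3-colorings: 9 of 3^7, det 3 — tricolorable
note: V spans 3 powers of t: at least 3 crossings in any diagram
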